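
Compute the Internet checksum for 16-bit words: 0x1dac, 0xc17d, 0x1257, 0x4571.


Sum all words (with carry folding):
+ 0x1dac = 0x1dac
+ 0xc17d = 0xdf29
+ 0x1257 = 0xf180
+ 0x4571 = 0x36f2
One's complement: ~0x36f2
Checksum = 0xc90d


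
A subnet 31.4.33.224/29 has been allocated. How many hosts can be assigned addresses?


Host bits = 32 - 29 = 3
Total addresses = 2^3 = 8
Usable = total - 2 (network and broadcast)
Usable hosts: 6


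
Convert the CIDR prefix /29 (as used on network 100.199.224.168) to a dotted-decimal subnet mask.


/29 means 29 network bits, 3 host bits
Binary: 11111111111111111111111111111000
Mask: 255.255.255.248


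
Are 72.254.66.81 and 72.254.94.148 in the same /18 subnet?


Mask: 255.255.192.0
72.254.66.81 AND mask = 72.254.64.0
72.254.94.148 AND mask = 72.254.64.0
Yes, same subnet (72.254.64.0)


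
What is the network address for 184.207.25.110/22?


IP:   10111000.11001111.00011001.01101110
Mask: 11111111.11111111.11111100.00000000
AND operation:
Net:  10111000.11001111.00011000.00000000
Network: 184.207.24.0/22


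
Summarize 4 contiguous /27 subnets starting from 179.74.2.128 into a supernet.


Original prefix: /27
Number of subnets: 4 = 2^2
New prefix = 27 - 2 = 25
Supernet: 179.74.2.128/25


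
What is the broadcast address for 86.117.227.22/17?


Network: 86.117.128.0/17
Host bits = 15
Set all host bits to 1:
Broadcast: 86.117.255.255


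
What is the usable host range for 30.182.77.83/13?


Network: 30.176.0.0
Broadcast: 30.183.255.255
First usable = network + 1
Last usable = broadcast - 1
Range: 30.176.0.1 to 30.183.255.254


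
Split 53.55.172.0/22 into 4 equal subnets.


New prefix = 22 + 2 = 24
Each subnet has 256 addresses
  53.55.172.0/24
  53.55.173.0/24
  53.55.174.0/24
  53.55.175.0/24
Subnets: 53.55.172.0/24, 53.55.173.0/24, 53.55.174.0/24, 53.55.175.0/24


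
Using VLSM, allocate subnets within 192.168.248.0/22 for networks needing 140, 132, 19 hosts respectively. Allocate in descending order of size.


140 hosts -> /24 (254 usable): 192.168.248.0/24
132 hosts -> /24 (254 usable): 192.168.249.0/24
19 hosts -> /27 (30 usable): 192.168.250.0/27
Allocation: 192.168.248.0/24 (140 hosts, 254 usable); 192.168.249.0/24 (132 hosts, 254 usable); 192.168.250.0/27 (19 hosts, 30 usable)


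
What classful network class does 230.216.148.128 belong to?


First octet: 230
Binary: 11100110
1110xxxx -> Class D (224-239)
Class D (multicast), default mask N/A


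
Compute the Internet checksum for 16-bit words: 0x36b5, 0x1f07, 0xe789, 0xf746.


Sum all words (with carry folding):
+ 0x36b5 = 0x36b5
+ 0x1f07 = 0x55bc
+ 0xe789 = 0x3d46
+ 0xf746 = 0x348d
One's complement: ~0x348d
Checksum = 0xcb72


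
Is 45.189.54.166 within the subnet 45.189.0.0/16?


Subnet network: 45.189.0.0
Test IP AND mask: 45.189.0.0
Yes, 45.189.54.166 is in 45.189.0.0/16


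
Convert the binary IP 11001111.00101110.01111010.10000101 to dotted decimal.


11001111 = 207
00101110 = 46
01111010 = 122
10000101 = 133
IP: 207.46.122.133


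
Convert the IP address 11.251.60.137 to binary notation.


11 = 00001011
251 = 11111011
60 = 00111100
137 = 10001001
Binary: 00001011.11111011.00111100.10001001


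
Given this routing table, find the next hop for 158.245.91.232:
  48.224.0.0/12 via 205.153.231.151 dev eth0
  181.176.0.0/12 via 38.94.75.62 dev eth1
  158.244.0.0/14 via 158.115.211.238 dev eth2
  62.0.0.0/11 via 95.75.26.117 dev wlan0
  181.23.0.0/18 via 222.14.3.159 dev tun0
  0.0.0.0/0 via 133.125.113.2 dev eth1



Longest prefix match for 158.245.91.232:
  /12 48.224.0.0: no
  /12 181.176.0.0: no
  /14 158.244.0.0: MATCH
  /11 62.0.0.0: no
  /18 181.23.0.0: no
  /0 0.0.0.0: MATCH
Selected: next-hop 158.115.211.238 via eth2 (matched /14)


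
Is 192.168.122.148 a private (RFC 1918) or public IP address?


RFC 1918 private ranges:
  10.0.0.0/8 (10.0.0.0 - 10.255.255.255)
  172.16.0.0/12 (172.16.0.0 - 172.31.255.255)
  192.168.0.0/16 (192.168.0.0 - 192.168.255.255)
Private (in 192.168.0.0/16)


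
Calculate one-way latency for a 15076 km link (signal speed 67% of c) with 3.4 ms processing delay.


Speed = 0.67 * 3e5 km/s = 201000 km/s
Propagation delay = 15076 / 201000 = 0.075 s = 75.005 ms
Processing delay = 3.4 ms
Total one-way latency = 78.405 ms


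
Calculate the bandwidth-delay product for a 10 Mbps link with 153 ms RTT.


BDP = bandwidth * RTT
= 10 Mbps * 153 ms
= 10 * 1e6 * 153 / 1000 bits
= 1530000 bits
= 191250 bytes
= 186.7676 KB
BDP = 1530000 bits (191250 bytes)


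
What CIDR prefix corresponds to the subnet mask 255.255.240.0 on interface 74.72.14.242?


Binary: 11111111.11111111.11110000.00000000
Count leading 1s
Prefix: /20


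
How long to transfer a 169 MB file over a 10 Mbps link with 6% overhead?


Effective throughput = 10 * (1 - 6/100) = 9.4 Mbps
File size in Mb = 169 * 8 = 1352 Mb
Time = 1352 / 9.4
Time = 143.8298 seconds


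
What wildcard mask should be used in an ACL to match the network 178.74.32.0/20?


Subnet mask: 255.255.240.0
Wildcard = 255.255.255.255 - subnet mask
255 - 255 = 0
255 - 255 = 0
255 - 240 = 15
255 - 0 = 255
Wildcard: 0.0.15.255


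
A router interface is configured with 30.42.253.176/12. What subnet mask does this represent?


/12 means 12 network bits, 20 host bits
Binary: 11111111111100000000000000000000
Mask: 255.240.0.0


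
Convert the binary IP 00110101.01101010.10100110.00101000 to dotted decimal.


00110101 = 53
01101010 = 106
10100110 = 166
00101000 = 40
IP: 53.106.166.40


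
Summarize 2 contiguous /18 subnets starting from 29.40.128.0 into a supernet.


Original prefix: /18
Number of subnets: 2 = 2^1
New prefix = 18 - 1 = 17
Supernet: 29.40.128.0/17


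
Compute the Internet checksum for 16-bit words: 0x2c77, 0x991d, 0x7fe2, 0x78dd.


Sum all words (with carry folding):
+ 0x2c77 = 0x2c77
+ 0x991d = 0xc594
+ 0x7fe2 = 0x4577
+ 0x78dd = 0xbe54
One's complement: ~0xbe54
Checksum = 0x41ab


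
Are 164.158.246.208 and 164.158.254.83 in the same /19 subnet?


Mask: 255.255.224.0
164.158.246.208 AND mask = 164.158.224.0
164.158.254.83 AND mask = 164.158.224.0
Yes, same subnet (164.158.224.0)


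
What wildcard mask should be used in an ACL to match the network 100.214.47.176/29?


Subnet mask: 255.255.255.248
Wildcard = 255.255.255.255 - subnet mask
255 - 255 = 0
255 - 255 = 0
255 - 255 = 0
255 - 248 = 7
Wildcard: 0.0.0.7


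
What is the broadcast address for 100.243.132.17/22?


Network: 100.243.132.0/22
Host bits = 10
Set all host bits to 1:
Broadcast: 100.243.135.255


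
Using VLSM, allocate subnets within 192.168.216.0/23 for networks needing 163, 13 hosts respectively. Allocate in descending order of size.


163 hosts -> /24 (254 usable): 192.168.216.0/24
13 hosts -> /28 (14 usable): 192.168.217.0/28
Allocation: 192.168.216.0/24 (163 hosts, 254 usable); 192.168.217.0/28 (13 hosts, 14 usable)


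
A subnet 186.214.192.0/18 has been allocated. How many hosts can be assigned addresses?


Host bits = 32 - 18 = 14
Total addresses = 2^14 = 16384
Usable = total - 2 (network and broadcast)
Usable hosts: 16382


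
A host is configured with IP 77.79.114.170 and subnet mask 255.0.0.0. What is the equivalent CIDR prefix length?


Binary: 11111111.00000000.00000000.00000000
Count leading 1s
Prefix: /8


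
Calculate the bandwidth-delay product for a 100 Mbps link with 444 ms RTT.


BDP = bandwidth * RTT
= 100 Mbps * 444 ms
= 100 * 1e6 * 444 / 1000 bits
= 44400000 bits
= 5550000 bytes
= 5419.9219 KB
BDP = 44400000 bits (5550000 bytes)


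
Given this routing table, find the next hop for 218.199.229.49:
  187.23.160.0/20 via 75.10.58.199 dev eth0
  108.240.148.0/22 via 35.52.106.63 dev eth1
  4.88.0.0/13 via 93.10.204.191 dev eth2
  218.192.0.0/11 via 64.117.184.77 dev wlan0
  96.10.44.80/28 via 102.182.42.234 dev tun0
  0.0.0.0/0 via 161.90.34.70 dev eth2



Longest prefix match for 218.199.229.49:
  /20 187.23.160.0: no
  /22 108.240.148.0: no
  /13 4.88.0.0: no
  /11 218.192.0.0: MATCH
  /28 96.10.44.80: no
  /0 0.0.0.0: MATCH
Selected: next-hop 64.117.184.77 via wlan0 (matched /11)


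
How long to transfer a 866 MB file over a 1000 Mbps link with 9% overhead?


Effective throughput = 1000 * (1 - 9/100) = 910 Mbps
File size in Mb = 866 * 8 = 6928 Mb
Time = 6928 / 910
Time = 7.6132 seconds


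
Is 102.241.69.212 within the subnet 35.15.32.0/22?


Subnet network: 35.15.32.0
Test IP AND mask: 102.241.68.0
No, 102.241.69.212 is not in 35.15.32.0/22


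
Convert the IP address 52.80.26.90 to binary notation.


52 = 00110100
80 = 01010000
26 = 00011010
90 = 01011010
Binary: 00110100.01010000.00011010.01011010


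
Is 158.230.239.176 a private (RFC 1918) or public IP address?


RFC 1918 private ranges:
  10.0.0.0/8 (10.0.0.0 - 10.255.255.255)
  172.16.0.0/12 (172.16.0.0 - 172.31.255.255)
  192.168.0.0/16 (192.168.0.0 - 192.168.255.255)
Public (not in any RFC 1918 range)


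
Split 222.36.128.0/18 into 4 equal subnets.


New prefix = 18 + 2 = 20
Each subnet has 4096 addresses
  222.36.128.0/20
  222.36.144.0/20
  222.36.160.0/20
  222.36.176.0/20
Subnets: 222.36.128.0/20, 222.36.144.0/20, 222.36.160.0/20, 222.36.176.0/20


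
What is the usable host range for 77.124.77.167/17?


Network: 77.124.0.0
Broadcast: 77.124.127.255
First usable = network + 1
Last usable = broadcast - 1
Range: 77.124.0.1 to 77.124.127.254


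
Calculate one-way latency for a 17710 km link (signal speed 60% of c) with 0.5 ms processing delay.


Speed = 0.6 * 3e5 km/s = 180000 km/s
Propagation delay = 17710 / 180000 = 0.0984 s = 98.3889 ms
Processing delay = 0.5 ms
Total one-way latency = 98.8889 ms


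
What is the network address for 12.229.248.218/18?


IP:   00001100.11100101.11111000.11011010
Mask: 11111111.11111111.11000000.00000000
AND operation:
Net:  00001100.11100101.11000000.00000000
Network: 12.229.192.0/18


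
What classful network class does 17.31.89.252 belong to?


First octet: 17
Binary: 00010001
0xxxxxxx -> Class A (1-126)
Class A, default mask 255.0.0.0 (/8)


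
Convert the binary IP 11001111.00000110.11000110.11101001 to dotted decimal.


11001111 = 207
00000110 = 6
11000110 = 198
11101001 = 233
IP: 207.6.198.233


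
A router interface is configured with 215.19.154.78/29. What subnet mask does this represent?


/29 means 29 network bits, 3 host bits
Binary: 11111111111111111111111111111000
Mask: 255.255.255.248


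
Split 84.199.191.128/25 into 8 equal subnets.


New prefix = 25 + 3 = 28
Each subnet has 16 addresses
  84.199.191.128/28
  84.199.191.144/28
  84.199.191.160/28
  84.199.191.176/28
  84.199.191.192/28
  84.199.191.208/28
  84.199.191.224/28
  84.199.191.240/28
Subnets: 84.199.191.128/28, 84.199.191.144/28, 84.199.191.160/28, 84.199.191.176/28, 84.199.191.192/28, 84.199.191.208/28, 84.199.191.224/28, 84.199.191.240/28


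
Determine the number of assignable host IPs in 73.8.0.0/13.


Host bits = 32 - 13 = 19
Total addresses = 2^19 = 524288
Usable = total - 2 (network and broadcast)
Usable hosts: 524286


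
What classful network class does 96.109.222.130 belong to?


First octet: 96
Binary: 01100000
0xxxxxxx -> Class A (1-126)
Class A, default mask 255.0.0.0 (/8)


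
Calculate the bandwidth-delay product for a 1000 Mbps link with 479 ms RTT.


BDP = bandwidth * RTT
= 1000 Mbps * 479 ms
= 1000 * 1e6 * 479 / 1000 bits
= 479000000 bits
= 59875000 bytes
= 58471.6797 KB
BDP = 479000000 bits (59875000 bytes)


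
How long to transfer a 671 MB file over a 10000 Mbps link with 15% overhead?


Effective throughput = 10000 * (1 - 15/100) = 8500 Mbps
File size in Mb = 671 * 8 = 5368 Mb
Time = 5368 / 8500
Time = 0.6315 seconds


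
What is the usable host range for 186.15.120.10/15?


Network: 186.14.0.0
Broadcast: 186.15.255.255
First usable = network + 1
Last usable = broadcast - 1
Range: 186.14.0.1 to 186.15.255.254


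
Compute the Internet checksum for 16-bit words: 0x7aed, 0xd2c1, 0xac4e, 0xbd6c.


Sum all words (with carry folding):
+ 0x7aed = 0x7aed
+ 0xd2c1 = 0x4daf
+ 0xac4e = 0xf9fd
+ 0xbd6c = 0xb76a
One's complement: ~0xb76a
Checksum = 0x4895


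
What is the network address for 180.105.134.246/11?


IP:   10110100.01101001.10000110.11110110
Mask: 11111111.11100000.00000000.00000000
AND operation:
Net:  10110100.01100000.00000000.00000000
Network: 180.96.0.0/11


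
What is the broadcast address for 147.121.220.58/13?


Network: 147.120.0.0/13
Host bits = 19
Set all host bits to 1:
Broadcast: 147.127.255.255


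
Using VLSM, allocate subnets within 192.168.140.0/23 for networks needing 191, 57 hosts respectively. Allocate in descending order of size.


191 hosts -> /24 (254 usable): 192.168.140.0/24
57 hosts -> /26 (62 usable): 192.168.141.0/26
Allocation: 192.168.140.0/24 (191 hosts, 254 usable); 192.168.141.0/26 (57 hosts, 62 usable)


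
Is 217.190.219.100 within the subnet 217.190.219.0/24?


Subnet network: 217.190.219.0
Test IP AND mask: 217.190.219.0
Yes, 217.190.219.100 is in 217.190.219.0/24


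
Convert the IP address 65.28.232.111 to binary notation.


65 = 01000001
28 = 00011100
232 = 11101000
111 = 01101111
Binary: 01000001.00011100.11101000.01101111


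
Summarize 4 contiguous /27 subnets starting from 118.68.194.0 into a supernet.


Original prefix: /27
Number of subnets: 4 = 2^2
New prefix = 27 - 2 = 25
Supernet: 118.68.194.0/25


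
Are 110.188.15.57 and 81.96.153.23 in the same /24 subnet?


Mask: 255.255.255.0
110.188.15.57 AND mask = 110.188.15.0
81.96.153.23 AND mask = 81.96.153.0
No, different subnets (110.188.15.0 vs 81.96.153.0)


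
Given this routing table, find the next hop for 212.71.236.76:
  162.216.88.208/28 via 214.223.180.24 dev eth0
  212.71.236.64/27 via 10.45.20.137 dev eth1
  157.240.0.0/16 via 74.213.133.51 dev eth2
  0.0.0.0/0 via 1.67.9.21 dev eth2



Longest prefix match for 212.71.236.76:
  /28 162.216.88.208: no
  /27 212.71.236.64: MATCH
  /16 157.240.0.0: no
  /0 0.0.0.0: MATCH
Selected: next-hop 10.45.20.137 via eth1 (matched /27)


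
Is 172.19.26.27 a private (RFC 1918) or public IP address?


RFC 1918 private ranges:
  10.0.0.0/8 (10.0.0.0 - 10.255.255.255)
  172.16.0.0/12 (172.16.0.0 - 172.31.255.255)
  192.168.0.0/16 (192.168.0.0 - 192.168.255.255)
Private (in 172.16.0.0/12)


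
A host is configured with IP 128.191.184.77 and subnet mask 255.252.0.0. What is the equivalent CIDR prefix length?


Binary: 11111111.11111100.00000000.00000000
Count leading 1s
Prefix: /14


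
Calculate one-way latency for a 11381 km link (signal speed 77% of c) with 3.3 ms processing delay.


Speed = 0.77 * 3e5 km/s = 231000 km/s
Propagation delay = 11381 / 231000 = 0.0493 s = 49.2684 ms
Processing delay = 3.3 ms
Total one-way latency = 52.5684 ms


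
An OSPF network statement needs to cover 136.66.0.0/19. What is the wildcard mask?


Subnet mask: 255.255.224.0
Wildcard = 255.255.255.255 - subnet mask
255 - 255 = 0
255 - 255 = 0
255 - 224 = 31
255 - 0 = 255
Wildcard: 0.0.31.255


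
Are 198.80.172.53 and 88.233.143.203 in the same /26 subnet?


Mask: 255.255.255.192
198.80.172.53 AND mask = 198.80.172.0
88.233.143.203 AND mask = 88.233.143.192
No, different subnets (198.80.172.0 vs 88.233.143.192)


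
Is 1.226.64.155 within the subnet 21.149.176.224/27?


Subnet network: 21.149.176.224
Test IP AND mask: 1.226.64.128
No, 1.226.64.155 is not in 21.149.176.224/27


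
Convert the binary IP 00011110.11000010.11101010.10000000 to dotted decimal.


00011110 = 30
11000010 = 194
11101010 = 234
10000000 = 128
IP: 30.194.234.128


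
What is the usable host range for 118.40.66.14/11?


Network: 118.32.0.0
Broadcast: 118.63.255.255
First usable = network + 1
Last usable = broadcast - 1
Range: 118.32.0.1 to 118.63.255.254


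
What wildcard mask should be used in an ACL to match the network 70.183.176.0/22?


Subnet mask: 255.255.252.0
Wildcard = 255.255.255.255 - subnet mask
255 - 255 = 0
255 - 255 = 0
255 - 252 = 3
255 - 0 = 255
Wildcard: 0.0.3.255


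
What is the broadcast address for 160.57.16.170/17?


Network: 160.57.0.0/17
Host bits = 15
Set all host bits to 1:
Broadcast: 160.57.127.255


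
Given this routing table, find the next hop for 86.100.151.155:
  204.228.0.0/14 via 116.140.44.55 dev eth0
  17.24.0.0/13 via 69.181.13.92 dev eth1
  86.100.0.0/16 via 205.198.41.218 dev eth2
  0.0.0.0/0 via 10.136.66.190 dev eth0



Longest prefix match for 86.100.151.155:
  /14 204.228.0.0: no
  /13 17.24.0.0: no
  /16 86.100.0.0: MATCH
  /0 0.0.0.0: MATCH
Selected: next-hop 205.198.41.218 via eth2 (matched /16)


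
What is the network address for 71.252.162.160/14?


IP:   01000111.11111100.10100010.10100000
Mask: 11111111.11111100.00000000.00000000
AND operation:
Net:  01000111.11111100.00000000.00000000
Network: 71.252.0.0/14


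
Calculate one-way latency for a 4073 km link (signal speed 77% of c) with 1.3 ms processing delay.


Speed = 0.77 * 3e5 km/s = 231000 km/s
Propagation delay = 4073 / 231000 = 0.0176 s = 17.632 ms
Processing delay = 1.3 ms
Total one-way latency = 18.932 ms


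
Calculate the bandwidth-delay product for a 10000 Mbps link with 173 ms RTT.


BDP = bandwidth * RTT
= 10000 Mbps * 173 ms
= 10000 * 1e6 * 173 / 1000 bits
= 1730000000 bits
= 216250000 bytes
= 211181.6406 KB
BDP = 1730000000 bits (216250000 bytes)


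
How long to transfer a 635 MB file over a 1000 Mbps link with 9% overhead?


Effective throughput = 1000 * (1 - 9/100) = 910 Mbps
File size in Mb = 635 * 8 = 5080 Mb
Time = 5080 / 910
Time = 5.5824 seconds


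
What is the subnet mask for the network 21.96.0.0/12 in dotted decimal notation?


/12 means 12 network bits, 20 host bits
Binary: 11111111111100000000000000000000
Mask: 255.240.0.0


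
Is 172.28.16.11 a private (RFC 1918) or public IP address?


RFC 1918 private ranges:
  10.0.0.0/8 (10.0.0.0 - 10.255.255.255)
  172.16.0.0/12 (172.16.0.0 - 172.31.255.255)
  192.168.0.0/16 (192.168.0.0 - 192.168.255.255)
Private (in 172.16.0.0/12)


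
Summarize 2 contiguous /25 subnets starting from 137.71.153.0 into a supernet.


Original prefix: /25
Number of subnets: 2 = 2^1
New prefix = 25 - 1 = 24
Supernet: 137.71.153.0/24


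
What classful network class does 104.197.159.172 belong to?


First octet: 104
Binary: 01101000
0xxxxxxx -> Class A (1-126)
Class A, default mask 255.0.0.0 (/8)


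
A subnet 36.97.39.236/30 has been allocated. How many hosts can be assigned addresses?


Host bits = 32 - 30 = 2
Total addresses = 2^2 = 4
Usable = total - 2 (network and broadcast)
Usable hosts: 2


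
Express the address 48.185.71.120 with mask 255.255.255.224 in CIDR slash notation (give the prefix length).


Binary: 11111111.11111111.11111111.11100000
Count leading 1s
Prefix: /27


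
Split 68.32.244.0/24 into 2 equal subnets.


New prefix = 24 + 1 = 25
Each subnet has 128 addresses
  68.32.244.0/25
  68.32.244.128/25
Subnets: 68.32.244.0/25, 68.32.244.128/25


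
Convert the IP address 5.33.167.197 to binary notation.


5 = 00000101
33 = 00100001
167 = 10100111
197 = 11000101
Binary: 00000101.00100001.10100111.11000101


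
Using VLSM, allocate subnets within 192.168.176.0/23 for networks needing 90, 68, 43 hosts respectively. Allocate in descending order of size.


90 hosts -> /25 (126 usable): 192.168.176.0/25
68 hosts -> /25 (126 usable): 192.168.176.128/25
43 hosts -> /26 (62 usable): 192.168.177.0/26
Allocation: 192.168.176.0/25 (90 hosts, 126 usable); 192.168.176.128/25 (68 hosts, 126 usable); 192.168.177.0/26 (43 hosts, 62 usable)


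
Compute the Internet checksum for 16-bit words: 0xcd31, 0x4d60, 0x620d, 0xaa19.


Sum all words (with carry folding):
+ 0xcd31 = 0xcd31
+ 0x4d60 = 0x1a92
+ 0x620d = 0x7c9f
+ 0xaa19 = 0x26b9
One's complement: ~0x26b9
Checksum = 0xd946


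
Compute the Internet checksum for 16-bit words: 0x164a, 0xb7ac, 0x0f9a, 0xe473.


Sum all words (with carry folding):
+ 0x164a = 0x164a
+ 0xb7ac = 0xcdf6
+ 0x0f9a = 0xdd90
+ 0xe473 = 0xc204
One's complement: ~0xc204
Checksum = 0x3dfb


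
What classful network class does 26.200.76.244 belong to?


First octet: 26
Binary: 00011010
0xxxxxxx -> Class A (1-126)
Class A, default mask 255.0.0.0 (/8)


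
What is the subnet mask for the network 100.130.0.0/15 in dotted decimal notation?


/15 means 15 network bits, 17 host bits
Binary: 11111111111111100000000000000000
Mask: 255.254.0.0


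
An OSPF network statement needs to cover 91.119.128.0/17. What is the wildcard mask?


Subnet mask: 255.255.128.0
Wildcard = 255.255.255.255 - subnet mask
255 - 255 = 0
255 - 255 = 0
255 - 128 = 127
255 - 0 = 255
Wildcard: 0.0.127.255


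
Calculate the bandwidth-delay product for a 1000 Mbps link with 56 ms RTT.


BDP = bandwidth * RTT
= 1000 Mbps * 56 ms
= 1000 * 1e6 * 56 / 1000 bits
= 56000000 bits
= 7000000 bytes
= 6835.9375 KB
BDP = 56000000 bits (7000000 bytes)


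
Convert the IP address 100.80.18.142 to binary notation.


100 = 01100100
80 = 01010000
18 = 00010010
142 = 10001110
Binary: 01100100.01010000.00010010.10001110


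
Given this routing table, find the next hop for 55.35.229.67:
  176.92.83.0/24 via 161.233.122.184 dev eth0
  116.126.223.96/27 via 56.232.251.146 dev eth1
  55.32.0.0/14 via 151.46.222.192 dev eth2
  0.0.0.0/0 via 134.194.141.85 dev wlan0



Longest prefix match for 55.35.229.67:
  /24 176.92.83.0: no
  /27 116.126.223.96: no
  /14 55.32.0.0: MATCH
  /0 0.0.0.0: MATCH
Selected: next-hop 151.46.222.192 via eth2 (matched /14)


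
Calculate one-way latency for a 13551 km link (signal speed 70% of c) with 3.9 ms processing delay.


Speed = 0.7 * 3e5 km/s = 210000 km/s
Propagation delay = 13551 / 210000 = 0.0645 s = 64.5286 ms
Processing delay = 3.9 ms
Total one-way latency = 68.4286 ms


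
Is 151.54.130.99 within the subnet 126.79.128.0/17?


Subnet network: 126.79.128.0
Test IP AND mask: 151.54.128.0
No, 151.54.130.99 is not in 126.79.128.0/17


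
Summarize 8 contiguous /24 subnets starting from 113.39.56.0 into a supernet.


Original prefix: /24
Number of subnets: 8 = 2^3
New prefix = 24 - 3 = 21
Supernet: 113.39.56.0/21


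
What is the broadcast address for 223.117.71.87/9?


Network: 223.0.0.0/9
Host bits = 23
Set all host bits to 1:
Broadcast: 223.127.255.255


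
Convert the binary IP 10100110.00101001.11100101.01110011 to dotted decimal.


10100110 = 166
00101001 = 41
11100101 = 229
01110011 = 115
IP: 166.41.229.115


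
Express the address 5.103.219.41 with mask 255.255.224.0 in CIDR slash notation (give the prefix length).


Binary: 11111111.11111111.11100000.00000000
Count leading 1s
Prefix: /19


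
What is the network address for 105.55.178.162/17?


IP:   01101001.00110111.10110010.10100010
Mask: 11111111.11111111.10000000.00000000
AND operation:
Net:  01101001.00110111.10000000.00000000
Network: 105.55.128.0/17


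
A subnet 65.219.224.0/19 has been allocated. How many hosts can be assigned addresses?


Host bits = 32 - 19 = 13
Total addresses = 2^13 = 8192
Usable = total - 2 (network and broadcast)
Usable hosts: 8190


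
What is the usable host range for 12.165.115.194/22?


Network: 12.165.112.0
Broadcast: 12.165.115.255
First usable = network + 1
Last usable = broadcast - 1
Range: 12.165.112.1 to 12.165.115.254


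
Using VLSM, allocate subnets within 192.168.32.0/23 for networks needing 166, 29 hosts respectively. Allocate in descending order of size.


166 hosts -> /24 (254 usable): 192.168.32.0/24
29 hosts -> /27 (30 usable): 192.168.33.0/27
Allocation: 192.168.32.0/24 (166 hosts, 254 usable); 192.168.33.0/27 (29 hosts, 30 usable)


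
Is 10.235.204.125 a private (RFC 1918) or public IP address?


RFC 1918 private ranges:
  10.0.0.0/8 (10.0.0.0 - 10.255.255.255)
  172.16.0.0/12 (172.16.0.0 - 172.31.255.255)
  192.168.0.0/16 (192.168.0.0 - 192.168.255.255)
Private (in 10.0.0.0/8)


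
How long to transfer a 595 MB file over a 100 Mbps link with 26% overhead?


Effective throughput = 100 * (1 - 26/100) = 74 Mbps
File size in Mb = 595 * 8 = 4760 Mb
Time = 4760 / 74
Time = 64.3243 seconds


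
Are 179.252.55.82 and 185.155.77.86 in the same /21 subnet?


Mask: 255.255.248.0
179.252.55.82 AND mask = 179.252.48.0
185.155.77.86 AND mask = 185.155.72.0
No, different subnets (179.252.48.0 vs 185.155.72.0)


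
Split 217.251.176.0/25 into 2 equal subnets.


New prefix = 25 + 1 = 26
Each subnet has 64 addresses
  217.251.176.0/26
  217.251.176.64/26
Subnets: 217.251.176.0/26, 217.251.176.64/26


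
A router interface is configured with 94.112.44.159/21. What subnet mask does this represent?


/21 means 21 network bits, 11 host bits
Binary: 11111111111111111111100000000000
Mask: 255.255.248.0


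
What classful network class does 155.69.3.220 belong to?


First octet: 155
Binary: 10011011
10xxxxxx -> Class B (128-191)
Class B, default mask 255.255.0.0 (/16)


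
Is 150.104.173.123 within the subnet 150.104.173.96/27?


Subnet network: 150.104.173.96
Test IP AND mask: 150.104.173.96
Yes, 150.104.173.123 is in 150.104.173.96/27


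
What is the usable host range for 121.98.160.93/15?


Network: 121.98.0.0
Broadcast: 121.99.255.255
First usable = network + 1
Last usable = broadcast - 1
Range: 121.98.0.1 to 121.99.255.254


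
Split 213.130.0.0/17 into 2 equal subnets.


New prefix = 17 + 1 = 18
Each subnet has 16384 addresses
  213.130.0.0/18
  213.130.64.0/18
Subnets: 213.130.0.0/18, 213.130.64.0/18


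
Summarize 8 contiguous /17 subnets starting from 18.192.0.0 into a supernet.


Original prefix: /17
Number of subnets: 8 = 2^3
New prefix = 17 - 3 = 14
Supernet: 18.192.0.0/14


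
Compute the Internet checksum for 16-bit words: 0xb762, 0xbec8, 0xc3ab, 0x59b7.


Sum all words (with carry folding):
+ 0xb762 = 0xb762
+ 0xbec8 = 0x762b
+ 0xc3ab = 0x39d7
+ 0x59b7 = 0x938e
One's complement: ~0x938e
Checksum = 0x6c71


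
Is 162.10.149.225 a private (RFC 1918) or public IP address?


RFC 1918 private ranges:
  10.0.0.0/8 (10.0.0.0 - 10.255.255.255)
  172.16.0.0/12 (172.16.0.0 - 172.31.255.255)
  192.168.0.0/16 (192.168.0.0 - 192.168.255.255)
Public (not in any RFC 1918 range)


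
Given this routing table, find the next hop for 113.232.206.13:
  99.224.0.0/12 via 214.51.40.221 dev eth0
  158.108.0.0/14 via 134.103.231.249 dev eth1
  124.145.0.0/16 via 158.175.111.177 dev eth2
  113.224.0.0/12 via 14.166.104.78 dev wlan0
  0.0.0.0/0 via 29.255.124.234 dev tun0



Longest prefix match for 113.232.206.13:
  /12 99.224.0.0: no
  /14 158.108.0.0: no
  /16 124.145.0.0: no
  /12 113.224.0.0: MATCH
  /0 0.0.0.0: MATCH
Selected: next-hop 14.166.104.78 via wlan0 (matched /12)


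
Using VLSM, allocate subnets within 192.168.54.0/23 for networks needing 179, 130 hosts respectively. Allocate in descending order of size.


179 hosts -> /24 (254 usable): 192.168.54.0/24
130 hosts -> /24 (254 usable): 192.168.55.0/24
Allocation: 192.168.54.0/24 (179 hosts, 254 usable); 192.168.55.0/24 (130 hosts, 254 usable)


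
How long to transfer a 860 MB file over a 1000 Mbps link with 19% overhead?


Effective throughput = 1000 * (1 - 19/100) = 810 Mbps
File size in Mb = 860 * 8 = 6880 Mb
Time = 6880 / 810
Time = 8.4938 seconds


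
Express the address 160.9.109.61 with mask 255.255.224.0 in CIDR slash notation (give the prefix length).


Binary: 11111111.11111111.11100000.00000000
Count leading 1s
Prefix: /19


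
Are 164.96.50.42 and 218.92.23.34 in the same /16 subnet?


Mask: 255.255.0.0
164.96.50.42 AND mask = 164.96.0.0
218.92.23.34 AND mask = 218.92.0.0
No, different subnets (164.96.0.0 vs 218.92.0.0)


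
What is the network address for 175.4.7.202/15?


IP:   10101111.00000100.00000111.11001010
Mask: 11111111.11111110.00000000.00000000
AND operation:
Net:  10101111.00000100.00000000.00000000
Network: 175.4.0.0/15


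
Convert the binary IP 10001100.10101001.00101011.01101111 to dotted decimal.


10001100 = 140
10101001 = 169
00101011 = 43
01101111 = 111
IP: 140.169.43.111


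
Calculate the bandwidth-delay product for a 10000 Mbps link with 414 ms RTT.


BDP = bandwidth * RTT
= 10000 Mbps * 414 ms
= 10000 * 1e6 * 414 / 1000 bits
= 4140000000 bits
= 517500000 bytes
= 505371.0938 KB
BDP = 4140000000 bits (517500000 bytes)


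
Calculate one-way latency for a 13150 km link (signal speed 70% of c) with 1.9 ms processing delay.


Speed = 0.7 * 3e5 km/s = 210000 km/s
Propagation delay = 13150 / 210000 = 0.0626 s = 62.619 ms
Processing delay = 1.9 ms
Total one-way latency = 64.519 ms


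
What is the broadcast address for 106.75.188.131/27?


Network: 106.75.188.128/27
Host bits = 5
Set all host bits to 1:
Broadcast: 106.75.188.159


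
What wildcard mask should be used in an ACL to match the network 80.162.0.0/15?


Subnet mask: 255.254.0.0
Wildcard = 255.255.255.255 - subnet mask
255 - 255 = 0
255 - 254 = 1
255 - 0 = 255
255 - 0 = 255
Wildcard: 0.1.255.255


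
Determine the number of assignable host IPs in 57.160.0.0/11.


Host bits = 32 - 11 = 21
Total addresses = 2^21 = 2097152
Usable = total - 2 (network and broadcast)
Usable hosts: 2097150


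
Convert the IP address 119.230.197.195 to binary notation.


119 = 01110111
230 = 11100110
197 = 11000101
195 = 11000011
Binary: 01110111.11100110.11000101.11000011


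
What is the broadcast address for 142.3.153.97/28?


Network: 142.3.153.96/28
Host bits = 4
Set all host bits to 1:
Broadcast: 142.3.153.111


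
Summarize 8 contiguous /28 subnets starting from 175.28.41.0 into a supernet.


Original prefix: /28
Number of subnets: 8 = 2^3
New prefix = 28 - 3 = 25
Supernet: 175.28.41.0/25


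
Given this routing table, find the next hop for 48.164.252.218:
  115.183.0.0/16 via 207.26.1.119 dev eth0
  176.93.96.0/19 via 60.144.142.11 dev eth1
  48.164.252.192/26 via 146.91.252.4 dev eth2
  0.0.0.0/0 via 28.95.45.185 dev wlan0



Longest prefix match for 48.164.252.218:
  /16 115.183.0.0: no
  /19 176.93.96.0: no
  /26 48.164.252.192: MATCH
  /0 0.0.0.0: MATCH
Selected: next-hop 146.91.252.4 via eth2 (matched /26)


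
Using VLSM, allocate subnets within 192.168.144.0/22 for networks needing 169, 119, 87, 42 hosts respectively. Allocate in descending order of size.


169 hosts -> /24 (254 usable): 192.168.144.0/24
119 hosts -> /25 (126 usable): 192.168.145.0/25
87 hosts -> /25 (126 usable): 192.168.145.128/25
42 hosts -> /26 (62 usable): 192.168.146.0/26
Allocation: 192.168.144.0/24 (169 hosts, 254 usable); 192.168.145.0/25 (119 hosts, 126 usable); 192.168.145.128/25 (87 hosts, 126 usable); 192.168.146.0/26 (42 hosts, 62 usable)


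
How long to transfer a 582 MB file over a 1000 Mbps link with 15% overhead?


Effective throughput = 1000 * (1 - 15/100) = 850 Mbps
File size in Mb = 582 * 8 = 4656 Mb
Time = 4656 / 850
Time = 5.4776 seconds


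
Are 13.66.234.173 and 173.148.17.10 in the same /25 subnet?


Mask: 255.255.255.128
13.66.234.173 AND mask = 13.66.234.128
173.148.17.10 AND mask = 173.148.17.0
No, different subnets (13.66.234.128 vs 173.148.17.0)


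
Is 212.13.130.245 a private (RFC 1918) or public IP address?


RFC 1918 private ranges:
  10.0.0.0/8 (10.0.0.0 - 10.255.255.255)
  172.16.0.0/12 (172.16.0.0 - 172.31.255.255)
  192.168.0.0/16 (192.168.0.0 - 192.168.255.255)
Public (not in any RFC 1918 range)


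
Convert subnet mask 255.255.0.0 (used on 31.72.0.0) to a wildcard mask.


Subnet mask: 255.255.0.0
Wildcard = 255.255.255.255 - subnet mask
255 - 255 = 0
255 - 255 = 0
255 - 0 = 255
255 - 0 = 255
Wildcard: 0.0.255.255


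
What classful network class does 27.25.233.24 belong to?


First octet: 27
Binary: 00011011
0xxxxxxx -> Class A (1-126)
Class A, default mask 255.0.0.0 (/8)


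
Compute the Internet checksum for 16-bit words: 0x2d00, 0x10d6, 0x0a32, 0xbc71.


Sum all words (with carry folding):
+ 0x2d00 = 0x2d00
+ 0x10d6 = 0x3dd6
+ 0x0a32 = 0x4808
+ 0xbc71 = 0x047a
One's complement: ~0x047a
Checksum = 0xfb85


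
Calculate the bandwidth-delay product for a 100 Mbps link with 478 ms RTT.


BDP = bandwidth * RTT
= 100 Mbps * 478 ms
= 100 * 1e6 * 478 / 1000 bits
= 47800000 bits
= 5975000 bytes
= 5834.9609 KB
BDP = 47800000 bits (5975000 bytes)


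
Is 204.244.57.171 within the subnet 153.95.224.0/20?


Subnet network: 153.95.224.0
Test IP AND mask: 204.244.48.0
No, 204.244.57.171 is not in 153.95.224.0/20


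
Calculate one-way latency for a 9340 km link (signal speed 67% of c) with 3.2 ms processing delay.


Speed = 0.67 * 3e5 km/s = 201000 km/s
Propagation delay = 9340 / 201000 = 0.0465 s = 46.4677 ms
Processing delay = 3.2 ms
Total one-way latency = 49.6677 ms


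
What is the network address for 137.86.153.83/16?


IP:   10001001.01010110.10011001.01010011
Mask: 11111111.11111111.00000000.00000000
AND operation:
Net:  10001001.01010110.00000000.00000000
Network: 137.86.0.0/16


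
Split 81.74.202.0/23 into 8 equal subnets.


New prefix = 23 + 3 = 26
Each subnet has 64 addresses
  81.74.202.0/26
  81.74.202.64/26
  81.74.202.128/26
  81.74.202.192/26
  81.74.203.0/26
  81.74.203.64/26
  81.74.203.128/26
  81.74.203.192/26
Subnets: 81.74.202.0/26, 81.74.202.64/26, 81.74.202.128/26, 81.74.202.192/26, 81.74.203.0/26, 81.74.203.64/26, 81.74.203.128/26, 81.74.203.192/26


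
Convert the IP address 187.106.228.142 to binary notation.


187 = 10111011
106 = 01101010
228 = 11100100
142 = 10001110
Binary: 10111011.01101010.11100100.10001110


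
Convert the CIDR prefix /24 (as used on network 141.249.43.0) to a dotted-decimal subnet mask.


/24 means 24 network bits, 8 host bits
Binary: 11111111111111111111111100000000
Mask: 255.255.255.0


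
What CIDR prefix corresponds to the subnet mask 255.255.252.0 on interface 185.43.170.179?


Binary: 11111111.11111111.11111100.00000000
Count leading 1s
Prefix: /22


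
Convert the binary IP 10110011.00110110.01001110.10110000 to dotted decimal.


10110011 = 179
00110110 = 54
01001110 = 78
10110000 = 176
IP: 179.54.78.176


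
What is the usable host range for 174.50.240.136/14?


Network: 174.48.0.0
Broadcast: 174.51.255.255
First usable = network + 1
Last usable = broadcast - 1
Range: 174.48.0.1 to 174.51.255.254


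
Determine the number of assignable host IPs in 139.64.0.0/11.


Host bits = 32 - 11 = 21
Total addresses = 2^21 = 2097152
Usable = total - 2 (network and broadcast)
Usable hosts: 2097150


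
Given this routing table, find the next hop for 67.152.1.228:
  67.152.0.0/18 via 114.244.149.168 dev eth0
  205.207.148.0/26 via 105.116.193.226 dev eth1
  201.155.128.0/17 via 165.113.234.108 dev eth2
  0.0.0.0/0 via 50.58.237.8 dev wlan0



Longest prefix match for 67.152.1.228:
  /18 67.152.0.0: MATCH
  /26 205.207.148.0: no
  /17 201.155.128.0: no
  /0 0.0.0.0: MATCH
Selected: next-hop 114.244.149.168 via eth0 (matched /18)


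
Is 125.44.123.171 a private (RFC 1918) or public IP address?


RFC 1918 private ranges:
  10.0.0.0/8 (10.0.0.0 - 10.255.255.255)
  172.16.0.0/12 (172.16.0.0 - 172.31.255.255)
  192.168.0.0/16 (192.168.0.0 - 192.168.255.255)
Public (not in any RFC 1918 range)


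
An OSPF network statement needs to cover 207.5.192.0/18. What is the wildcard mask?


Subnet mask: 255.255.192.0
Wildcard = 255.255.255.255 - subnet mask
255 - 255 = 0
255 - 255 = 0
255 - 192 = 63
255 - 0 = 255
Wildcard: 0.0.63.255


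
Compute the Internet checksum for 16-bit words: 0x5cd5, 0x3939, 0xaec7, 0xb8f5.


Sum all words (with carry folding):
+ 0x5cd5 = 0x5cd5
+ 0x3939 = 0x960e
+ 0xaec7 = 0x44d6
+ 0xb8f5 = 0xfdcb
One's complement: ~0xfdcb
Checksum = 0x0234


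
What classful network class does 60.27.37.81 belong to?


First octet: 60
Binary: 00111100
0xxxxxxx -> Class A (1-126)
Class A, default mask 255.0.0.0 (/8)


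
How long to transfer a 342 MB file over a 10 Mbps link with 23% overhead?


Effective throughput = 10 * (1 - 23/100) = 7.7 Mbps
File size in Mb = 342 * 8 = 2736 Mb
Time = 2736 / 7.7
Time = 355.3247 seconds


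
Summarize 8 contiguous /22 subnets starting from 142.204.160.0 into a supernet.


Original prefix: /22
Number of subnets: 8 = 2^3
New prefix = 22 - 3 = 19
Supernet: 142.204.160.0/19


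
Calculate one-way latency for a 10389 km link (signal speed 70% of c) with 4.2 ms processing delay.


Speed = 0.7 * 3e5 km/s = 210000 km/s
Propagation delay = 10389 / 210000 = 0.0495 s = 49.4714 ms
Processing delay = 4.2 ms
Total one-way latency = 53.6714 ms


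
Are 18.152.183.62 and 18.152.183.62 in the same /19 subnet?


Mask: 255.255.224.0
18.152.183.62 AND mask = 18.152.160.0
18.152.183.62 AND mask = 18.152.160.0
Yes, same subnet (18.152.160.0)


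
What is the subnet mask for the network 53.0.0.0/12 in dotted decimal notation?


/12 means 12 network bits, 20 host bits
Binary: 11111111111100000000000000000000
Mask: 255.240.0.0


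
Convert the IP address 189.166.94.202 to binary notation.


189 = 10111101
166 = 10100110
94 = 01011110
202 = 11001010
Binary: 10111101.10100110.01011110.11001010


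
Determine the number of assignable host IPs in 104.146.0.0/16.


Host bits = 32 - 16 = 16
Total addresses = 2^16 = 65536
Usable = total - 2 (network and broadcast)
Usable hosts: 65534


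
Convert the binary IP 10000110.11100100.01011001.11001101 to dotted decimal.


10000110 = 134
11100100 = 228
01011001 = 89
11001101 = 205
IP: 134.228.89.205


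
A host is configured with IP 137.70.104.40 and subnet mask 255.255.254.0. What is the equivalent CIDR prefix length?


Binary: 11111111.11111111.11111110.00000000
Count leading 1s
Prefix: /23


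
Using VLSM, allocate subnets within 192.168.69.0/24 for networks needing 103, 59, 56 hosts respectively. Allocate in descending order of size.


103 hosts -> /25 (126 usable): 192.168.69.0/25
59 hosts -> /26 (62 usable): 192.168.69.128/26
56 hosts -> /26 (62 usable): 192.168.69.192/26
Allocation: 192.168.69.0/25 (103 hosts, 126 usable); 192.168.69.128/26 (59 hosts, 62 usable); 192.168.69.192/26 (56 hosts, 62 usable)


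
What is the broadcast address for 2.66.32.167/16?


Network: 2.66.0.0/16
Host bits = 16
Set all host bits to 1:
Broadcast: 2.66.255.255


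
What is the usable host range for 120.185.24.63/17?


Network: 120.185.0.0
Broadcast: 120.185.127.255
First usable = network + 1
Last usable = broadcast - 1
Range: 120.185.0.1 to 120.185.127.254


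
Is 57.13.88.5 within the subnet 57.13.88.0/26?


Subnet network: 57.13.88.0
Test IP AND mask: 57.13.88.0
Yes, 57.13.88.5 is in 57.13.88.0/26


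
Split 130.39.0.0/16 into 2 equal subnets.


New prefix = 16 + 1 = 17
Each subnet has 32768 addresses
  130.39.0.0/17
  130.39.128.0/17
Subnets: 130.39.0.0/17, 130.39.128.0/17


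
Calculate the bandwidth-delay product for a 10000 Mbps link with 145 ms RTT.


BDP = bandwidth * RTT
= 10000 Mbps * 145 ms
= 10000 * 1e6 * 145 / 1000 bits
= 1450000000 bits
= 181250000 bytes
= 177001.9531 KB
BDP = 1450000000 bits (181250000 bytes)


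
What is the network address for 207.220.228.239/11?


IP:   11001111.11011100.11100100.11101111
Mask: 11111111.11100000.00000000.00000000
AND operation:
Net:  11001111.11000000.00000000.00000000
Network: 207.192.0.0/11


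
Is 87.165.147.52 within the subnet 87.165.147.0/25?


Subnet network: 87.165.147.0
Test IP AND mask: 87.165.147.0
Yes, 87.165.147.52 is in 87.165.147.0/25


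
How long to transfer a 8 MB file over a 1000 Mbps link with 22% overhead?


Effective throughput = 1000 * (1 - 22/100) = 780 Mbps
File size in Mb = 8 * 8 = 64 Mb
Time = 64 / 780
Time = 0.0821 seconds


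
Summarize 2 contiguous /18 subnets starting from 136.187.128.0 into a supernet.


Original prefix: /18
Number of subnets: 2 = 2^1
New prefix = 18 - 1 = 17
Supernet: 136.187.128.0/17
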